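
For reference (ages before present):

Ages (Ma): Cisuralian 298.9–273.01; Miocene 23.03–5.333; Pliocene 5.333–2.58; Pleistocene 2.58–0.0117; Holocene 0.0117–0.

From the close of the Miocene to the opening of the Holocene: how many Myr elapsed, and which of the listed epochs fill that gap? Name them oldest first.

5.3213 million years; Pliocene, Pleistocene

End of Miocene = 5.333 Ma; start of Holocene = 0.0117 Ma.
Gap = 5.333 − 0.0117 = 5.3213 Myr.
Epochs wholly inside 5.333–0.0117 Ma: Pliocene (5.333–2.58), Pleistocene (2.58–0.0117).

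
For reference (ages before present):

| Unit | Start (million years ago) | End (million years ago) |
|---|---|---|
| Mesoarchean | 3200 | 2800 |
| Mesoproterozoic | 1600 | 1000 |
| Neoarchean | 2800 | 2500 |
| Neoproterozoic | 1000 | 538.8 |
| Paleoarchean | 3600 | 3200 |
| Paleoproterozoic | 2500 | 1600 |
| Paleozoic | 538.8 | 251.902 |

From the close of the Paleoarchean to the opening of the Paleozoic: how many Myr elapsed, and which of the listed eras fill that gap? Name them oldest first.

The Paleoarchean closes at 3200 Ma and the Paleozoic opens at 538.8 Ma, so the interval is 3200 − 538.8 = 2661.2 Myr.
An era fits inside if it starts at or after 3200 Ma and ends at or before 538.8 Ma; oldest first that gives Mesoarchean, Neoarchean, Paleoproterozoic, Mesoproterozoic, Neoproterozoic.

2661.2 million years; Mesoarchean, Neoarchean, Paleoproterozoic, Mesoproterozoic, Neoproterozoic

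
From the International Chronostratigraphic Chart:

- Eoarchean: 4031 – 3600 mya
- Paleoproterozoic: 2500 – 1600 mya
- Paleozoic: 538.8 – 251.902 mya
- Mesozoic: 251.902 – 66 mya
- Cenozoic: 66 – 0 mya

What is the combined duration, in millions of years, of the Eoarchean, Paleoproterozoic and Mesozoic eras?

1516.902 million years

Each duration: Eoarchean = 431; Paleoproterozoic = 900; Mesozoic = 185.902.
Sum: 431 + 900 + 185.902 = 1516.902 Myr.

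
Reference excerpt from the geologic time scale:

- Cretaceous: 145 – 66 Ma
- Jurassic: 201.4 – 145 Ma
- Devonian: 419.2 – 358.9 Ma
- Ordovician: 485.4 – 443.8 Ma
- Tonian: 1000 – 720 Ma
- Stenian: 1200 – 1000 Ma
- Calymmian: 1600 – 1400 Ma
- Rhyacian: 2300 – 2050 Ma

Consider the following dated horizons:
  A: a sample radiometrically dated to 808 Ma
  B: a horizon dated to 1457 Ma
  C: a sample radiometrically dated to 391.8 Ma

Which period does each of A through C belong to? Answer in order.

A — Tonian; B — Calymmian; C — Devonian

A: 808 Ma lies in 1000–720 Ma, so Tonian.
B: 1457 Ma lies in 1600–1400 Ma, so Calymmian.
C: 391.8 Ma lies in 419.2–358.9 Ma, so Devonian.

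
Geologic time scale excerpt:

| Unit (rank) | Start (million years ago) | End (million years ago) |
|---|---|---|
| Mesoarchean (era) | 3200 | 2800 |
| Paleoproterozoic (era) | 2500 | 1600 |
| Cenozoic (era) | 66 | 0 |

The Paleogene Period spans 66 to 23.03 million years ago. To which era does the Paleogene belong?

Cenozoic

The Paleogene (66–23.03 Ma) lies entirely within 66–0 Ma, the Cenozoic Era.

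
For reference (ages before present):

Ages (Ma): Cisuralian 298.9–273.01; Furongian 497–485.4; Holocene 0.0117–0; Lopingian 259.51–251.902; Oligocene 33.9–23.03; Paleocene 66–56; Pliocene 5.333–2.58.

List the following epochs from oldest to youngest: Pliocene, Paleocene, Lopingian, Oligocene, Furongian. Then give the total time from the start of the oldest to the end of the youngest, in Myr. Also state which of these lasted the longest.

Furongian → Lopingian → Paleocene → Oligocene → Pliocene; total span 494.42 Myr; longest is Furongian

From the excerpt: Pliocene 5.333–2.58; Paleocene 66–56; Lopingian 259.51–251.902; Oligocene 33.9–23.03; Furongian 497–485.4 (Ma).
Larger Ma is earlier, so the oldest is Furongian and the youngest is Pliocene; oldest to youngest: Furongian, Lopingian, Paleocene, Oligocene, Pliocene.
Oldest start 497 minus youngest end 2.58 gives 494.42 Myr overall.
Individual lengths (start − end): Paleocene 10; Lopingian 7.608; Pliocene 2.753; Furongian 11.6; Oligocene 10.87. The largest is Furongian at 11.6 Myr.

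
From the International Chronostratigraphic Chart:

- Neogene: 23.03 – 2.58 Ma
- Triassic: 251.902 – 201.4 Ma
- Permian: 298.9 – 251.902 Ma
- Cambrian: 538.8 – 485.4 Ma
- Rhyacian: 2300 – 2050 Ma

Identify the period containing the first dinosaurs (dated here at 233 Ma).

Triassic

233 Ma lies between 251.902 and 201.4 Ma, so it falls in the Triassic.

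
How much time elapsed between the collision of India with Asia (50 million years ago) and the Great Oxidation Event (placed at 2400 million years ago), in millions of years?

2400 − 50 = 2350 million years.

2350 million years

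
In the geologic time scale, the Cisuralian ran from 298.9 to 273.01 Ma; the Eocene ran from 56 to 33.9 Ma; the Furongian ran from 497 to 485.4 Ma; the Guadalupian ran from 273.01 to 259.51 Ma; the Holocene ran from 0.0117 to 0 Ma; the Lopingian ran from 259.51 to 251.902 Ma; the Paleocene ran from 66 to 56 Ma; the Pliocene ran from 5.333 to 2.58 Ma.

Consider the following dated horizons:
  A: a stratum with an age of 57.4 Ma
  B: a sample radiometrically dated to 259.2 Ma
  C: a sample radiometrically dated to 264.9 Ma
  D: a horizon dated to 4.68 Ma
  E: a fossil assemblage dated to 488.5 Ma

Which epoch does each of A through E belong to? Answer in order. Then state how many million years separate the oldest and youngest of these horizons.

Match each age against the start–end ranges in the excerpt: A = 57.4 Ma → Paleocene (66–56); B = 259.2 Ma → Lopingian (259.51–251.902); C = 264.9 Ma → Guadalupian (273.01–259.51); D = 4.68 Ma → Pliocene (5.333–2.58); E = 488.5 Ma → Furongian (497–485.4).
The largest age is 488.5 Ma and the smallest is 4.68 Ma; their difference is 483.82 Myr.

A — Paleocene; B — Lopingian; C — Guadalupian; D — Pliocene; E — Furongian; span 483.82 million years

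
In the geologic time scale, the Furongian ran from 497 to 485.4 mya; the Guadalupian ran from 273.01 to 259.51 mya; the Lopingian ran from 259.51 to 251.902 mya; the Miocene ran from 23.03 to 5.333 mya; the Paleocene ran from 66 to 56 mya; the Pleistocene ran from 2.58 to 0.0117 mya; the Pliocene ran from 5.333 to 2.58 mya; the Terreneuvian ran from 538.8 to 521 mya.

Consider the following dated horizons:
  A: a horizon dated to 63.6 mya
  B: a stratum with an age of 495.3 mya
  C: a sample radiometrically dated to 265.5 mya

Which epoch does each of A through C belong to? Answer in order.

A — Paleocene; B — Furongian; C — Guadalupian

Match each age against the start–end ranges in the excerpt: A = 63.6 Ma → Paleocene (66–56); B = 495.3 Ma → Furongian (497–485.4); C = 265.5 Ma → Guadalupian (273.01–259.51).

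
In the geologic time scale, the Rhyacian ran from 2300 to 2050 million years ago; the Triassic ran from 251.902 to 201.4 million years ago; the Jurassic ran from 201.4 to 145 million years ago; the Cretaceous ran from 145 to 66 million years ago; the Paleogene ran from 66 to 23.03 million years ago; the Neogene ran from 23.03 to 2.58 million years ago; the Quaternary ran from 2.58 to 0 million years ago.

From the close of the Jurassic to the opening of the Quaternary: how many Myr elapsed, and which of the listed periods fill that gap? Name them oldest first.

142.42 million years; Cretaceous, Paleogene, Neogene

End of Jurassic = 145 Ma; start of Quaternary = 2.58 Ma.
Gap = 145 − 2.58 = 142.42 Myr.
Periods wholly inside 145–2.58 Ma: Cretaceous (145–66), Paleogene (66–23.03), Neogene (23.03–2.58).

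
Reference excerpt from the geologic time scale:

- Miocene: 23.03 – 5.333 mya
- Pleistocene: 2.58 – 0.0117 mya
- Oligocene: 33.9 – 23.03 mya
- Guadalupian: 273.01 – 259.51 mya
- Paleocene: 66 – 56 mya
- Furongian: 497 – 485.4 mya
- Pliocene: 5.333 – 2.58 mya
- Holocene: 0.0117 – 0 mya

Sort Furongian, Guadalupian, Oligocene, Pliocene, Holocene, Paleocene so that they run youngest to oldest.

Read off each span (Ma): Furongian 497–485.4; Guadalupian 273.01–259.51; Oligocene 33.9–23.03; Pliocene 5.333–2.58; Holocene 0.0117–0; Paleocene 66–56.
Larger Ma is older, so oldest→youngest is Furongian, Guadalupian, Paleocene, Oligocene, Pliocene, Holocene; reverse it for youngest→oldest.

Holocene, then Pliocene, then Oligocene, then Paleocene, then Guadalupian, then Furongian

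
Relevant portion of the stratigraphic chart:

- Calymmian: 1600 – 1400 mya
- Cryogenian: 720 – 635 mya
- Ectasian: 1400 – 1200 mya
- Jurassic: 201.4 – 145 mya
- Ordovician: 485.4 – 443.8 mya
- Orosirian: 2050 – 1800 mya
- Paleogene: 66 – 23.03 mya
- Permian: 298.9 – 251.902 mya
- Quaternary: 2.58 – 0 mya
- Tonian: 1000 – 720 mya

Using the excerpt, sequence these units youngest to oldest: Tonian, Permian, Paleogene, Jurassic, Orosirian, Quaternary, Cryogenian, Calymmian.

Sorting by start age (ascending Ma, since larger Ma = older): Quaternary began 2.58, Paleogene began 66, Jurassic began 201.4, Permian began 298.9, Cryogenian began 720, Tonian began 1000, Calymmian began 1600, Orosirian began 2050.

Quaternary → Paleogene → Jurassic → Permian → Cryogenian → Tonian → Calymmian → Orosirian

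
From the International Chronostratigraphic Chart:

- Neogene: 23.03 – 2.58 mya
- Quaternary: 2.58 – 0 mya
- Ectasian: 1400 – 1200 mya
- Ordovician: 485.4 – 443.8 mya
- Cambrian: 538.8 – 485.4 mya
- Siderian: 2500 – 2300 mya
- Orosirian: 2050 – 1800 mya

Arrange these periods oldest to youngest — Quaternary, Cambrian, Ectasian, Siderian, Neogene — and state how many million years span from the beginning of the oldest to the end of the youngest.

From the excerpt: Quaternary 2.58–0; Cambrian 538.8–485.4; Ectasian 1400–1200; Siderian 2500–2300; Neogene 23.03–2.58 (Ma).
Larger Ma is earlier, so the oldest is Siderian and the youngest is Quaternary; oldest to youngest: Siderian, Ectasian, Cambrian, Neogene, Quaternary.
Oldest start 2500 minus youngest end 0 gives 2500 Myr overall.

Siderian, Ectasian, Cambrian, Neogene, Quaternary; total span 2500 Myr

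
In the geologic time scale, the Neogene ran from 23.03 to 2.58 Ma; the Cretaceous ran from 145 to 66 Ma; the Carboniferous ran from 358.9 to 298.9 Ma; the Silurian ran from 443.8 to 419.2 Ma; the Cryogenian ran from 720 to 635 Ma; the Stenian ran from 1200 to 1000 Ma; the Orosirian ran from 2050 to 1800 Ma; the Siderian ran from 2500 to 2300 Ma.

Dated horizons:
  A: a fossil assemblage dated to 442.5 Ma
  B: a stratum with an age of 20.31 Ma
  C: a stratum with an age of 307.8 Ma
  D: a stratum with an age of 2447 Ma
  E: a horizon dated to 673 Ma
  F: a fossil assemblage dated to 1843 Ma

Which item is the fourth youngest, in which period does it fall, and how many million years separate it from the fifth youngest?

E, in the Cryogenian; 1170 million years to F

Smaller Ma means younger, so youngest first: B 20.31 < C 307.8 < A 442.5 < E 673 < F 1843 < D 2447.
Counting 4 along gives E (673 Ma); the excerpt puts that inside the Cryogenian, 720–635 Ma.
Next in line is F (1843 Ma), and 1843 − 673 = 1170 Myr.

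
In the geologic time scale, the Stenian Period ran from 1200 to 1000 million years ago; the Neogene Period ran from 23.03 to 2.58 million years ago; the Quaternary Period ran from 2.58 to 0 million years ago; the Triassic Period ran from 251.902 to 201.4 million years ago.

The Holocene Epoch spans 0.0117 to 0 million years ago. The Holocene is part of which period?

Quaternary

The Holocene (0.0117–0 Ma) lies entirely within 2.58–0 Ma, the Quaternary Period.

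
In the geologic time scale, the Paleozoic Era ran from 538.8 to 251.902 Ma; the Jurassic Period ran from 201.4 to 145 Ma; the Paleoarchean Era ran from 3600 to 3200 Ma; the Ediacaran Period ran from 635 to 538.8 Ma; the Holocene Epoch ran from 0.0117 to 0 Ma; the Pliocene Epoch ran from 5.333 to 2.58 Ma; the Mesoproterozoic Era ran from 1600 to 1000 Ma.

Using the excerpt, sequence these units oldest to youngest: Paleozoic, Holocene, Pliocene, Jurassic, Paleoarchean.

Paleoarchean → Paleozoic → Jurassic → Pliocene → Holocene

The oldest of these is Paleoarchean (starts 3600 Ma) and the youngest is Holocene (ends 0 Ma).
In between, by decreasing start age: Paleozoic (538.8), Jurassic (201.4), Pliocene (5.333).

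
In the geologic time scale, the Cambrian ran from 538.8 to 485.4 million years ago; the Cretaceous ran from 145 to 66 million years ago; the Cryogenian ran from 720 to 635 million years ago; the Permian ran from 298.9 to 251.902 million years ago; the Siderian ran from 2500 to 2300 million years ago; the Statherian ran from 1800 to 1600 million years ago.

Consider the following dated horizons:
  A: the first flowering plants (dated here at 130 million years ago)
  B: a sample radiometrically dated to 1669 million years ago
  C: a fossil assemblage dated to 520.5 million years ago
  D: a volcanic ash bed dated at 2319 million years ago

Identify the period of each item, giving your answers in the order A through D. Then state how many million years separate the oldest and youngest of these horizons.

A — Cretaceous; B — Statherian; C — Cambrian; D — Siderian; span 2189 million years

Match each age against the start–end ranges in the excerpt: A = 130 Ma → Cretaceous (145–66); B = 1669 Ma → Statherian (1800–1600); C = 520.5 Ma → Cambrian (538.8–485.4); D = 2319 Ma → Siderian (2500–2300).
The largest age is 2319 Ma and the smallest is 130 Ma; their difference is 2189 Myr.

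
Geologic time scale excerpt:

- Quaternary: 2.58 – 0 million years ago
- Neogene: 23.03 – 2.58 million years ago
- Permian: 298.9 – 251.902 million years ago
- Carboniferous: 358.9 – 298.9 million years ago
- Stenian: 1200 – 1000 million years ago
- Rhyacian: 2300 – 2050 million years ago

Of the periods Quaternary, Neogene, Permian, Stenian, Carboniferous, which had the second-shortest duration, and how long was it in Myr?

Durations: Quaternary 2.58; Neogene 20.45; Permian 46.998; Stenian 200; Carboniferous 60 Myr.
Sorted shortest-first: Quaternary (2.58), Neogene (20.45), Permian (46.998), Carboniferous (60), Stenian (200).
The second shortest is Neogene at 20.45 Myr.

Neogene, 20.45 million years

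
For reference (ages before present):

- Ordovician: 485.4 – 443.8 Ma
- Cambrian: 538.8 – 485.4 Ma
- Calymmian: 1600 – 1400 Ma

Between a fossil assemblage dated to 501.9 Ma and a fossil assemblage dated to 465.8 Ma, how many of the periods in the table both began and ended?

The older date is 501.9 Ma and the younger is 465.8 Ma.
No period both begins after 501.9 Ma and ends before 465.8 Ma, so the count is 0.

0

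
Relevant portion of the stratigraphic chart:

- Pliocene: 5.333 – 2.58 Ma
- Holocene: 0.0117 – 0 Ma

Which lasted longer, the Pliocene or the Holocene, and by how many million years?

Pliocene: 5.333 − 2.58 = 2.753 Myr.
Holocene: 0.0117 − 0 = 0.0117 Myr.
Difference: 2.753 − 0.0117 = 2.7413 Myr, so the Pliocene was longer.

Pliocene, by 2.7413 million years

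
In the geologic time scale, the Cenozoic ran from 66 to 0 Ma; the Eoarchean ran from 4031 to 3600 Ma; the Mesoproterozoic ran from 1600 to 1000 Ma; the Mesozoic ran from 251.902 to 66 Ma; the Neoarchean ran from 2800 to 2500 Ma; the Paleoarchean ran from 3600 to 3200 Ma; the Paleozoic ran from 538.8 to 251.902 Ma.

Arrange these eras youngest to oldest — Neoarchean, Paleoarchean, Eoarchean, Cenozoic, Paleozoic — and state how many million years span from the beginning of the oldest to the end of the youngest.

From the excerpt: Neoarchean 2800–2500; Paleoarchean 3600–3200; Eoarchean 4031–3600; Cenozoic 66–0; Paleozoic 538.8–251.902 (Ma).
Larger Ma is earlier, so the oldest is Eoarchean and the youngest is Cenozoic; youngest to oldest: Cenozoic, Paleozoic, Neoarchean, Paleoarchean, Eoarchean.
Oldest start 4031 minus youngest end 0 gives 4031 Myr overall.

Cenozoic, Paleozoic, Neoarchean, Paleoarchean, Eoarchean; total span 4031 Myr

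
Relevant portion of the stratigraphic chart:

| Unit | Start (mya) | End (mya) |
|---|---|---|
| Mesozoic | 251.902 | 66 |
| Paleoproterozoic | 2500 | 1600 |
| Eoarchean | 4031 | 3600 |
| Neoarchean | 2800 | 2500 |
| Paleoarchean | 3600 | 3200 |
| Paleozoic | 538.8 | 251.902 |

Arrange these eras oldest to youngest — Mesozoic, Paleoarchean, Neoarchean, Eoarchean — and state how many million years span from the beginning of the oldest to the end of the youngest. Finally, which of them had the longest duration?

Eoarchean, Paleoarchean, Neoarchean, Mesozoic; total span 3965 Myr; longest is Eoarchean

Start ages (Ma): Eoarchean 4031, Paleoarchean 3600, Neoarchean 2800, Mesozoic 251.902.
Ordered oldest to youngest: Eoarchean, Paleoarchean, Neoarchean, Mesozoic.
Span = 4031 − 66 = 3965 Myr.
Durations: Mesozoic 185.902, Eoarchean 431, Neoarchean 300, Paleoarchean 400 → longest is Eoarchean (431 Myr).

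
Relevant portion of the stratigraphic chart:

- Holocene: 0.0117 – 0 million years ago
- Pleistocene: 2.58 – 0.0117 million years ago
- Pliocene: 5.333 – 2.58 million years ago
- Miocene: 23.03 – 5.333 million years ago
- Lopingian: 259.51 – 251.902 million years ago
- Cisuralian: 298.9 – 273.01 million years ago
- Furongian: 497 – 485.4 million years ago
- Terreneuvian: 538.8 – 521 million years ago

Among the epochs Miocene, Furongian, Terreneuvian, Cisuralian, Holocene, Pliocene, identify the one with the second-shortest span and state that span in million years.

Durations: Miocene 17.697; Furongian 11.6; Terreneuvian 17.8; Cisuralian 25.89; Holocene 0.0117; Pliocene 2.753 Myr.
Sorted shortest-first: Holocene (0.0117), Pliocene (2.753), Furongian (11.6), Miocene (17.697), Terreneuvian (17.8), Cisuralian (25.89).
The second shortest is Pliocene at 2.753 Myr.

Pliocene, 2.753 million years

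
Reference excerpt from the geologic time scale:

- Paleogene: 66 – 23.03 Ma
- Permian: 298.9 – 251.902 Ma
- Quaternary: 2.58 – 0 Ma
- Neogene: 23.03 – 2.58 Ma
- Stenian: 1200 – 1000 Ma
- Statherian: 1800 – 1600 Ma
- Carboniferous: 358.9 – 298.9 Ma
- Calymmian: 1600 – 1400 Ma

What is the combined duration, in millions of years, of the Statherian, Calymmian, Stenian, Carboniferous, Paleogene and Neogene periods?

723.42 million years

Duration is start − end for each: (1800 − 1600) + (1600 − 1400) + (1200 − 1000) + (358.9 − 298.9) + (66 − 23.03) + (23.03 − 2.58).
That is 200 + 200 + 200 + 60 + 42.97 + 20.45, which totals 723.42 million years.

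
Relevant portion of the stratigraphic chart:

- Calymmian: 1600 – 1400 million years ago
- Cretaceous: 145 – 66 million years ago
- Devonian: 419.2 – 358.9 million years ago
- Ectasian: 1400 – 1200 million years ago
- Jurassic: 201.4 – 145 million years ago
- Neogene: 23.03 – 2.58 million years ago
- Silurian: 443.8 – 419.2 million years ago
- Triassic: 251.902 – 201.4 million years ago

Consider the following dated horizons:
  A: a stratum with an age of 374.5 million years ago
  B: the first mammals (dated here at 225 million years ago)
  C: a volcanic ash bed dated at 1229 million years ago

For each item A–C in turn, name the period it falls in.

A — Devonian; B — Triassic; C — Ectasian

A: 374.5 Ma lies in 419.2–358.9 Ma, so Devonian.
B: 225 Ma lies in 251.902–201.4 Ma, so Triassic.
C: 1229 Ma lies in 1400–1200 Ma, so Ectasian.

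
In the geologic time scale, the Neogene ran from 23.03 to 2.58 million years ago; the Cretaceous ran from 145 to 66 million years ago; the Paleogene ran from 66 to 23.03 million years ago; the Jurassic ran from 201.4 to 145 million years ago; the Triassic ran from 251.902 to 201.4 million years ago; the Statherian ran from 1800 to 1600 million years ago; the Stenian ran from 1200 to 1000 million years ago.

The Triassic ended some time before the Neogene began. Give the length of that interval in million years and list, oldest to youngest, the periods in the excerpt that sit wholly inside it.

178.37 million years; Jurassic, Cretaceous, Paleogene

End of Triassic = 201.4 Ma; start of Neogene = 23.03 Ma.
Gap = 201.4 − 23.03 = 178.37 Myr.
Periods wholly inside 201.4–23.03 Ma: Jurassic (201.4–145), Cretaceous (145–66), Paleogene (66–23.03).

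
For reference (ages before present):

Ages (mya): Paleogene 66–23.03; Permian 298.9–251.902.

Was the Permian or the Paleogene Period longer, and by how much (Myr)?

Permian: 298.9 − 251.902 = 46.998 Myr.
Paleogene: 66 − 23.03 = 42.97 Myr.
Difference: 46.998 − 42.97 = 4.028 Myr, so the Permian was longer.

Permian, by 4.028 million years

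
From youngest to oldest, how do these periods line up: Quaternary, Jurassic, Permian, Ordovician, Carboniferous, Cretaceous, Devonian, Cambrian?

Quaternary → Cretaceous → Jurassic → Permian → Carboniferous → Devonian → Ordovician → Cambrian

Group by era (each group listed oldest first) — Paleozoic: Cambrian, Ordovician, Devonian, Carboniferous, Permian; Mesozoic: Jurassic, Cretaceous; Cenozoic: Quaternary. The eras run Paleozoic → Mesozoic → Cenozoic. Concatenating the groups in that era order and then reversing gives youngest to oldest.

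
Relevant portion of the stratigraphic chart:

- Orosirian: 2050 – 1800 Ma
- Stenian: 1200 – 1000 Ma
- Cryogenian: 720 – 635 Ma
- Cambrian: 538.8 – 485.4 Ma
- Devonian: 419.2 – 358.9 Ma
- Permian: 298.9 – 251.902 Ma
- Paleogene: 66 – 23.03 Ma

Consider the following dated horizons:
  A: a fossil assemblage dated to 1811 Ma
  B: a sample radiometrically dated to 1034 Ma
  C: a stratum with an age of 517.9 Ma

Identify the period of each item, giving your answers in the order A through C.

A: 1811 Ma lies in 2050–1800 Ma, so Orosirian.
B: 1034 Ma lies in 1200–1000 Ma, so Stenian.
C: 517.9 Ma lies in 538.8–485.4 Ma, so Cambrian.

A — Orosirian; B — Stenian; C — Cambrian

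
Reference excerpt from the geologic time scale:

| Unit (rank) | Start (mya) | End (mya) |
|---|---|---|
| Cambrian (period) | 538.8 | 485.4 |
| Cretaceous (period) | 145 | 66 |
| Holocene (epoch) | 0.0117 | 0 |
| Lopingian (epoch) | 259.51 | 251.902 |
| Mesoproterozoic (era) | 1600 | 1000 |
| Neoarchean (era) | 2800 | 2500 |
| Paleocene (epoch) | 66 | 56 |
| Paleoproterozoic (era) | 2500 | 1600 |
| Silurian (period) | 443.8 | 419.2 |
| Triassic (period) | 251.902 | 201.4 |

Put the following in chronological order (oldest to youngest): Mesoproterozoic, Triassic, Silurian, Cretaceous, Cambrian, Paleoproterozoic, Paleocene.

The oldest of these is Paleoproterozoic (starts 2500 Ma) and the youngest is Paleocene (ends 56 Ma).
In between, by decreasing start age: Mesoproterozoic (1600), Cambrian (538.8), Silurian (443.8), Triassic (251.902), Cretaceous (145).

Paleoproterozoic → Mesoproterozoic → Cambrian → Silurian → Triassic → Cretaceous → Paleocene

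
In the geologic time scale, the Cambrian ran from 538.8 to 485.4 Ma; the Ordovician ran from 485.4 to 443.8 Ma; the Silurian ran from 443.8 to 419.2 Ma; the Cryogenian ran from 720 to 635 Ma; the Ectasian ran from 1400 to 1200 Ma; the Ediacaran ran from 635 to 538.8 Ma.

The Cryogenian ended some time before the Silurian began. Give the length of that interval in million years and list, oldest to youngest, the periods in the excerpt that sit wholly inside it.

191.2 million years; Ediacaran, Cambrian, Ordovician

The Cryogenian closes at 635 Ma and the Silurian opens at 443.8 Ma, so the interval is 635 − 443.8 = 191.2 Myr.
A period fits inside if it starts at or after 635 Ma and ends at or before 443.8 Ma; oldest first that gives Ediacaran, Cambrian, Ordovician.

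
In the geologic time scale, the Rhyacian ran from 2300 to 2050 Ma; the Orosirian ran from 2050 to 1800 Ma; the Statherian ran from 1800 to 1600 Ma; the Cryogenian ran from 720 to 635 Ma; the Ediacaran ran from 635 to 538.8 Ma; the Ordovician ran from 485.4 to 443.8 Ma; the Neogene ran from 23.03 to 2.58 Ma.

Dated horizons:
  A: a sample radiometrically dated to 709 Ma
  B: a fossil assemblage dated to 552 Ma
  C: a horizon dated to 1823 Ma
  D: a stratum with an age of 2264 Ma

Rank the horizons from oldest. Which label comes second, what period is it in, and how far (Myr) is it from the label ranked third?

Larger Ma means older, so oldest first: D 2264 > C 1823 > A 709 > B 552.
Counting 2 along gives C (1823 Ma); the excerpt puts that inside the Orosirian, 2050–1800 Ma.
Next in line is A (709 Ma), and 1823 − 709 = 1114 Myr.

C, in the Orosirian; 1114 million years to A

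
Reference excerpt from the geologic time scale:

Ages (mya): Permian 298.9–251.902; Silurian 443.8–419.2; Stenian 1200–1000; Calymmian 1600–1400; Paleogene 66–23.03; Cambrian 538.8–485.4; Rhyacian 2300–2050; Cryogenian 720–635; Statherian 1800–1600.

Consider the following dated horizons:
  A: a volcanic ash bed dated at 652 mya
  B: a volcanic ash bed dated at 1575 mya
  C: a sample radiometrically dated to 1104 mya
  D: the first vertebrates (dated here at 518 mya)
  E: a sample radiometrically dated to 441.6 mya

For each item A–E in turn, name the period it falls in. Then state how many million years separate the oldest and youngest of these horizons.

A — Cryogenian; B — Calymmian; C — Stenian; D — Cambrian; E — Silurian; span 1133.4 million years

A: 652 Ma lies in 720–635 Ma, so Cryogenian.
B: 1575 Ma lies in 1600–1400 Ma, so Calymmian.
C: 1104 Ma lies in 1200–1000 Ma, so Stenian.
D: 518 Ma lies in 538.8–485.4 Ma, so Cambrian.
E: 441.6 Ma lies in 443.8–419.2 Ma, so Silurian.
Oldest = 1575 Ma, youngest = 441.6 Ma → span 1133.4 Myr.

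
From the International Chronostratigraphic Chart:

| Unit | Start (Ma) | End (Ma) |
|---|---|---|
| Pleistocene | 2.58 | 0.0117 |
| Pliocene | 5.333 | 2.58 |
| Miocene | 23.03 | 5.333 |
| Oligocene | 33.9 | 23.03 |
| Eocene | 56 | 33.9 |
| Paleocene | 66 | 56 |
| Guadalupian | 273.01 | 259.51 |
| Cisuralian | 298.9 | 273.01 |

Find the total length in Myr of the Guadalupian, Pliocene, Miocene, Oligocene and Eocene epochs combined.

Duration is start − end for each: (273.01 − 259.51) + (5.333 − 2.58) + (23.03 − 5.333) + (33.9 − 23.03) + (56 − 33.9).
That is 13.5 + 2.753 + 17.697 + 10.87 + 22.1, which totals 66.92 million years.

66.92 million years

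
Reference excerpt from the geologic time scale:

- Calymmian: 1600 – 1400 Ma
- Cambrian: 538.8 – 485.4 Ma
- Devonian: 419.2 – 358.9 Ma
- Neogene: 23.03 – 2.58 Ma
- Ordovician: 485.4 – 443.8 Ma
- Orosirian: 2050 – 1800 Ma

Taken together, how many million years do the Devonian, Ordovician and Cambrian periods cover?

Duration is start − end for each: (419.2 − 358.9) + (485.4 − 443.8) + (538.8 − 485.4).
That is 60.3 + 41.6 + 53.4, which totals 155.3 million years.

155.3 million years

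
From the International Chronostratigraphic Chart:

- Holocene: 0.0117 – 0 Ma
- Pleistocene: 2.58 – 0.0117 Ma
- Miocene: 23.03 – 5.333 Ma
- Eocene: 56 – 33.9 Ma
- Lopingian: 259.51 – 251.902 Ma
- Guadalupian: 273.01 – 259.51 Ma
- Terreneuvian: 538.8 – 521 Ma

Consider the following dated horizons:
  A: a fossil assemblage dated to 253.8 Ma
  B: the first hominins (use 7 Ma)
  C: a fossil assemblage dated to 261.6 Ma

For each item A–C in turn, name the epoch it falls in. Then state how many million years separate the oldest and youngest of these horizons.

A — Lopingian; B — Miocene; C — Guadalupian; span 254.6 million years

A: 253.8 Ma lies in 259.51–251.902 Ma, so Lopingian.
B: 7 Ma lies in 23.03–5.333 Ma, so Miocene.
C: 261.6 Ma lies in 273.01–259.51 Ma, so Guadalupian.
Oldest = 261.6 Ma, youngest = 7 Ma → span 254.6 Myr.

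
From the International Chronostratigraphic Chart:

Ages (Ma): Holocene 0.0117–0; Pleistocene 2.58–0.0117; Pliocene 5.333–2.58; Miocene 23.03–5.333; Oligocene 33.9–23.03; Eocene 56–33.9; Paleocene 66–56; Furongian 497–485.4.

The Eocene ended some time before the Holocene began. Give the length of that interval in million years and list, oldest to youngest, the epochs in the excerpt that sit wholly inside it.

End of Eocene = 33.9 Ma; start of Holocene = 0.0117 Ma.
Gap = 33.9 − 0.0117 = 33.8883 Myr.
Epochs wholly inside 33.9–0.0117 Ma: Oligocene (33.9–23.03), Miocene (23.03–5.333), Pliocene (5.333–2.58), Pleistocene (2.58–0.0117).

33.8883 million years; Oligocene, Miocene, Pliocene, Pleistocene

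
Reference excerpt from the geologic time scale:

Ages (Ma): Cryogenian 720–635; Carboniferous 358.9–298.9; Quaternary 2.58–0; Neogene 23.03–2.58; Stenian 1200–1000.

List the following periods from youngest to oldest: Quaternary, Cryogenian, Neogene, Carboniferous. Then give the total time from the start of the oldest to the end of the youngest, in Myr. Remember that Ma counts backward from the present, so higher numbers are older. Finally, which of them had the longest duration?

From the excerpt: Quaternary 2.58–0; Cryogenian 720–635; Neogene 23.03–2.58; Carboniferous 358.9–298.9 (Ma).
Larger Ma is earlier, so the oldest is Cryogenian and the youngest is Quaternary; youngest to oldest: Quaternary, Neogene, Carboniferous, Cryogenian.
Oldest start 720 minus youngest end 0 gives 720 Myr overall.
Individual lengths (start − end): Cryogenian 85; Quaternary 2.58; Neogene 20.45; Carboniferous 60. The largest is Cryogenian at 85 Myr.

Quaternary → Neogene → Carboniferous → Cryogenian; total span 720 Myr; longest is Cryogenian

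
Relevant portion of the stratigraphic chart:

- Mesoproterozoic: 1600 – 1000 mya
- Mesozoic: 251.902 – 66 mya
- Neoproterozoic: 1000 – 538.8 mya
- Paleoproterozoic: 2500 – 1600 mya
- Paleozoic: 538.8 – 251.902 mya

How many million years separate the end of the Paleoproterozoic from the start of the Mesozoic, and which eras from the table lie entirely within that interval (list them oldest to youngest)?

End of Paleoproterozoic = 1600 Ma; start of Mesozoic = 251.902 Ma.
Gap = 1600 − 251.902 = 1348.098 Myr.
Eras wholly inside 1600–251.902 Ma: Mesoproterozoic (1600–1000), Neoproterozoic (1000–538.8), Paleozoic (538.8–251.902).

1348.098 million years; Mesoproterozoic, Neoproterozoic, Paleozoic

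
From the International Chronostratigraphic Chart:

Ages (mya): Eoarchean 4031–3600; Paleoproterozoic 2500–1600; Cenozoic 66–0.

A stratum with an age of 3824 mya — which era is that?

3824 Ma lies between 4031 and 3600 Ma, so it falls in the Eoarchean.

Eoarchean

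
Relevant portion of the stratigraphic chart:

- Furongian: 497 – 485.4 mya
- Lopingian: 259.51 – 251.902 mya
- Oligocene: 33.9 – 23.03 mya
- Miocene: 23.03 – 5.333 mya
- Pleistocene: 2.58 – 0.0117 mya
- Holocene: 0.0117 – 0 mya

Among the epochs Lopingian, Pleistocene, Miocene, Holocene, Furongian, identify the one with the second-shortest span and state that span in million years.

Durations: Lopingian 7.608; Pleistocene 2.5683; Miocene 17.697; Holocene 0.0117; Furongian 11.6 Myr.
Sorted shortest-first: Holocene (0.0117), Pleistocene (2.5683), Lopingian (7.608), Furongian (11.6), Miocene (17.697).
The second shortest is Pleistocene at 2.5683 Myr.

Pleistocene, 2.5683 million years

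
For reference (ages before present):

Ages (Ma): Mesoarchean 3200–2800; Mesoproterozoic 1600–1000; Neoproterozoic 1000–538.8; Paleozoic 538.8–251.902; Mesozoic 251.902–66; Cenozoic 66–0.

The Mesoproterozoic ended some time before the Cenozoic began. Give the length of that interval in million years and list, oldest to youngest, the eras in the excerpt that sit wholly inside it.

The Mesoproterozoic closes at 1000 Ma and the Cenozoic opens at 66 Ma, so the interval is 1000 − 66 = 934 Myr.
An era fits inside if it starts at or after 1000 Ma and ends at or before 66 Ma; oldest first that gives Neoproterozoic, Paleozoic, Mesozoic.

934 million years; Neoproterozoic, Paleozoic, Mesozoic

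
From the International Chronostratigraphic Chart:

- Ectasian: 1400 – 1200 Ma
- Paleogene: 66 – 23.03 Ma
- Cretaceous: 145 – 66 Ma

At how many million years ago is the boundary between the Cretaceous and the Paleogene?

66 Ma

The Cretaceous ends and the Paleogene begins at 66 Ma.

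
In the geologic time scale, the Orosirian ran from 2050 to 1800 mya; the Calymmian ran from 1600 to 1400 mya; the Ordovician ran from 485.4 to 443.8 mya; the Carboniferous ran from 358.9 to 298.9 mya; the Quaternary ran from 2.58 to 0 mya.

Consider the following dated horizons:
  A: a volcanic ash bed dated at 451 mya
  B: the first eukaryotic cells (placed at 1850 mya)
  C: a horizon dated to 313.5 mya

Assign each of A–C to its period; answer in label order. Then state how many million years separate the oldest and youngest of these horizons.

A — Ordovician; B — Orosirian; C — Carboniferous; span 1536.5 million years

Match each age against the start–end ranges in the excerpt: A = 451 Ma → Ordovician (485.4–443.8); B = 1850 Ma → Orosirian (2050–1800); C = 313.5 Ma → Carboniferous (358.9–298.9).
The largest age is 1850 Ma and the smallest is 313.5 Ma; their difference is 1536.5 Myr.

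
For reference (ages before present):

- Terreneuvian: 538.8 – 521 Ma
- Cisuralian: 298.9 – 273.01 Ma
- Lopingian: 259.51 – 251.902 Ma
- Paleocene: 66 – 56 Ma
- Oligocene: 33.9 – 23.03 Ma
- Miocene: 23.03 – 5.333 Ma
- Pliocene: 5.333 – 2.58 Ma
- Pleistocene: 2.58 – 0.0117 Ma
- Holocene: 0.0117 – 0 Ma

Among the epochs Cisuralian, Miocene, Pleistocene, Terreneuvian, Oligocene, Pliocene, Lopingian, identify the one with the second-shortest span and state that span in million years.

Pliocene, 2.753 million years

Start − end for each: Cisuralian 298.9 − 273.01 = 25.89; Miocene 23.03 − 5.333 = 17.697; Pleistocene 2.58 − 0.0117 = 2.5683; Terreneuvian 538.8 − 521 = 17.8; Oligocene 33.9 − 23.03 = 10.87; Pliocene 5.333 − 2.58 = 2.753; Lopingian 259.51 − 251.902 = 7.608.
Ranking these from shortest: Pleistocene < Pliocene < Lopingian < Oligocene < Miocene < Terreneuvian < Cisuralian.
Position 2 in that ranking is Pliocene, which lasted 2.753 Myr.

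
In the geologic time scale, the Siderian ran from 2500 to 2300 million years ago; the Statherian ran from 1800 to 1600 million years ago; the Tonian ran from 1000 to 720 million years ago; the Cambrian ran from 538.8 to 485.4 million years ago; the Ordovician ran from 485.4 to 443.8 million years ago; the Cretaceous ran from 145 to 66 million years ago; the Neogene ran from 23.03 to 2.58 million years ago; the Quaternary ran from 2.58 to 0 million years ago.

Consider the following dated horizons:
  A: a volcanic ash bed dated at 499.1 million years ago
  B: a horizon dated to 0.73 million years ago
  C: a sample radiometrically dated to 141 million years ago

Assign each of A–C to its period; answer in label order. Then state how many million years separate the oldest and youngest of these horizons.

A — Cambrian; B — Quaternary; C — Cretaceous; span 498.37 million years

A: 499.1 Ma lies in 538.8–485.4 Ma, so Cambrian.
B: 0.73 Ma lies in 2.58–0 Ma, so Quaternary.
C: 141 Ma lies in 145–66 Ma, so Cretaceous.
Oldest = 499.1 Ma, youngest = 0.73 Ma → span 498.37 Myr.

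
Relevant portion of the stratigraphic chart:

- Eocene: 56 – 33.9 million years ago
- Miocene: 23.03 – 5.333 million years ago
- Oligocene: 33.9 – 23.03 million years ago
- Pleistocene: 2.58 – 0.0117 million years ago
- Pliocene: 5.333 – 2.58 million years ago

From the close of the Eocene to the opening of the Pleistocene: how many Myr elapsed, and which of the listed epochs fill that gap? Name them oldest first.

31.32 million years; Oligocene, Miocene, Pliocene

The Eocene closes at 33.9 Ma and the Pleistocene opens at 2.58 Ma, so the interval is 33.9 − 2.58 = 31.32 Myr.
An epoch fits inside if it starts at or after 33.9 Ma and ends at or before 2.58 Ma; oldest first that gives Oligocene, Miocene, Pliocene.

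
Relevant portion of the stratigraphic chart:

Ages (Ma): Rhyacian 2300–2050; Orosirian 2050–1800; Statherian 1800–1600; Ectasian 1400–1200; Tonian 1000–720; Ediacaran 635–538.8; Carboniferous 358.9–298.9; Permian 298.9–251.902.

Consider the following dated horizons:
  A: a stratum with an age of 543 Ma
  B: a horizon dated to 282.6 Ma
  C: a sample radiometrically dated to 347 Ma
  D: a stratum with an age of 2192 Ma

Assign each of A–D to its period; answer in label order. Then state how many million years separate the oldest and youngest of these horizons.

Match each age against the start–end ranges in the excerpt: A = 543 Ma → Ediacaran (635–538.8); B = 282.6 Ma → Permian (298.9–251.902); C = 347 Ma → Carboniferous (358.9–298.9); D = 2192 Ma → Rhyacian (2300–2050).
The largest age is 2192 Ma and the smallest is 282.6 Ma; their difference is 1909.4 Myr.

A — Ediacaran; B — Permian; C — Carboniferous; D — Rhyacian; span 1909.4 million years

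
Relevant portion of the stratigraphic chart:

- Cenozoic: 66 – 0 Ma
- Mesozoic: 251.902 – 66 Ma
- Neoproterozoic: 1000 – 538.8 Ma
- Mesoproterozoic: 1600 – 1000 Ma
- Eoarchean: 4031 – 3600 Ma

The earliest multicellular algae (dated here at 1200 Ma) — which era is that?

Mesoproterozoic

1200 Ma lies between 1600 and 1000 Ma, so it falls in the Mesoproterozoic.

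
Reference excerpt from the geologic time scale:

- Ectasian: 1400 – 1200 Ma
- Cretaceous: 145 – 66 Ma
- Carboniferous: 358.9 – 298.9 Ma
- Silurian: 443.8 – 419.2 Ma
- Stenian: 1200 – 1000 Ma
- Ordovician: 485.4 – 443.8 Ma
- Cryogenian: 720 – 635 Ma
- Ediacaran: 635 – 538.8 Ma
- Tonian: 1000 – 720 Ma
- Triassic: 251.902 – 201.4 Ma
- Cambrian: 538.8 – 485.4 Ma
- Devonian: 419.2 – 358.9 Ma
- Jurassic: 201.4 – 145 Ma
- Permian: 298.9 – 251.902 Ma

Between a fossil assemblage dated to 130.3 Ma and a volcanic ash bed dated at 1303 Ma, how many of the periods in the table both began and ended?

The older date is 1303 Ma and the younger is 130.3 Ma.
Periods with start < 1303 and end > 130.3 Ma: Stenian (1200–1000), Tonian (1000–720), Cryogenian (720–635), Ediacaran (635–538.8), Cambrian (538.8–485.4), Ordovician (485.4–443.8), Silurian (443.8–419.2), Devonian (419.2–358.9), Carboniferous (358.9–298.9), Permian (298.9–251.902), Triassic (251.902–201.4), Jurassic (201.4–145).
That is 12 complete periods.

12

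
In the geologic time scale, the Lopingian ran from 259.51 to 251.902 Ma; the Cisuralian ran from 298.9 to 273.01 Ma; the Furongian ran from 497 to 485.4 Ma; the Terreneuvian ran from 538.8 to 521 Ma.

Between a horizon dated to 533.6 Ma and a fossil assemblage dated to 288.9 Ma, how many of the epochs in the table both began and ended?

533.6 Ma sits inside the Terreneuvian (538.8–521) and 288.9 Ma inside the Cisuralian (298.9–273.01); neither of those is wholly between the two dates.
The listed epochs lying completely between them are Furongian — 1 in all.

1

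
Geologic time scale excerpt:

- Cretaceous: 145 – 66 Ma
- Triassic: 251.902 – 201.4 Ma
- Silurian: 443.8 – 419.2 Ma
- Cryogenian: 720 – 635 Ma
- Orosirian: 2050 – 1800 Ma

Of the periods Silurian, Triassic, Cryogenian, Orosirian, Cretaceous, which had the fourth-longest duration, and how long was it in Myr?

Triassic, 50.502 million years

Durations: Silurian 24.6; Triassic 50.502; Cryogenian 85; Orosirian 250; Cretaceous 79 Myr.
Sorted longest-first: Orosirian (250), Cryogenian (85), Cretaceous (79), Triassic (50.502), Silurian (24.6).
The fourth longest is Triassic at 50.502 Myr.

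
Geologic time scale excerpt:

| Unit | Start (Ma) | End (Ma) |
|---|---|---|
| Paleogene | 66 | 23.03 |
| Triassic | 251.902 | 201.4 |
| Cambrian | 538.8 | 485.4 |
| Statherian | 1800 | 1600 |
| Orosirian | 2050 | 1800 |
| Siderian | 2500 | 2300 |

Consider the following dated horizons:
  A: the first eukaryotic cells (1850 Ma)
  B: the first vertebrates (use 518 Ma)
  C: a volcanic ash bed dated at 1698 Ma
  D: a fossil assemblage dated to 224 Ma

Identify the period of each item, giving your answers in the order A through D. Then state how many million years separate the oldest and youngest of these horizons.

A — Orosirian; B — Cambrian; C — Statherian; D — Triassic; span 1626 million years

Match each age against the start–end ranges in the excerpt: A = 1850 Ma → Orosirian (2050–1800); B = 518 Ma → Cambrian (538.8–485.4); C = 1698 Ma → Statherian (1800–1600); D = 224 Ma → Triassic (251.902–201.4).
The largest age is 1850 Ma and the smallest is 224 Ma; their difference is 1626 Myr.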